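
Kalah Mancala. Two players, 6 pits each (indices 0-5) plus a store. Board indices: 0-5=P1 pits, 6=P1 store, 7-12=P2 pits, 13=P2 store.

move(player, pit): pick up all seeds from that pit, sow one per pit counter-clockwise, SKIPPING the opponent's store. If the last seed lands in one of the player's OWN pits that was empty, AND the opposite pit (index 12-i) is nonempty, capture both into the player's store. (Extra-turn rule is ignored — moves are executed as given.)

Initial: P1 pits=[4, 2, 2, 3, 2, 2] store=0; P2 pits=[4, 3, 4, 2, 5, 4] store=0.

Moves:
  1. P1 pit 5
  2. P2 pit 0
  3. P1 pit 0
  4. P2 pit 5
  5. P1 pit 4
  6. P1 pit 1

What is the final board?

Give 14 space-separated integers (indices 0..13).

Move 1: P1 pit5 -> P1=[4,2,2,3,2,0](1) P2=[5,3,4,2,5,4](0)
Move 2: P2 pit0 -> P1=[4,2,2,3,2,0](1) P2=[0,4,5,3,6,5](0)
Move 3: P1 pit0 -> P1=[0,3,3,4,3,0](1) P2=[0,4,5,3,6,5](0)
Move 4: P2 pit5 -> P1=[1,4,4,5,3,0](1) P2=[0,4,5,3,6,0](1)
Move 5: P1 pit4 -> P1=[1,4,4,5,0,1](2) P2=[1,4,5,3,6,0](1)
Move 6: P1 pit1 -> P1=[1,0,5,6,1,2](2) P2=[1,4,5,3,6,0](1)

Answer: 1 0 5 6 1 2 2 1 4 5 3 6 0 1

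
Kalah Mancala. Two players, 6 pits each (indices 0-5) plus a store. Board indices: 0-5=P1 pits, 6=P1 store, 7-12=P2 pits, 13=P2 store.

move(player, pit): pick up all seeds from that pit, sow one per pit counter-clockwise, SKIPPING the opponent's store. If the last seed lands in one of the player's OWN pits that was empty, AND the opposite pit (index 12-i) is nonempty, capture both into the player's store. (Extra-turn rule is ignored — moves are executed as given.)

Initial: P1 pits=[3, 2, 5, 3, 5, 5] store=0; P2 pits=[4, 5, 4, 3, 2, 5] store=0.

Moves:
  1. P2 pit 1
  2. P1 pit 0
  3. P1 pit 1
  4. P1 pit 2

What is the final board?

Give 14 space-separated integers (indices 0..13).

Move 1: P2 pit1 -> P1=[3,2,5,3,5,5](0) P2=[4,0,5,4,3,6](1)
Move 2: P1 pit0 -> P1=[0,3,6,4,5,5](0) P2=[4,0,5,4,3,6](1)
Move 3: P1 pit1 -> P1=[0,0,7,5,6,5](0) P2=[4,0,5,4,3,6](1)
Move 4: P1 pit2 -> P1=[0,0,0,6,7,6](1) P2=[5,1,6,4,3,6](1)

Answer: 0 0 0 6 7 6 1 5 1 6 4 3 6 1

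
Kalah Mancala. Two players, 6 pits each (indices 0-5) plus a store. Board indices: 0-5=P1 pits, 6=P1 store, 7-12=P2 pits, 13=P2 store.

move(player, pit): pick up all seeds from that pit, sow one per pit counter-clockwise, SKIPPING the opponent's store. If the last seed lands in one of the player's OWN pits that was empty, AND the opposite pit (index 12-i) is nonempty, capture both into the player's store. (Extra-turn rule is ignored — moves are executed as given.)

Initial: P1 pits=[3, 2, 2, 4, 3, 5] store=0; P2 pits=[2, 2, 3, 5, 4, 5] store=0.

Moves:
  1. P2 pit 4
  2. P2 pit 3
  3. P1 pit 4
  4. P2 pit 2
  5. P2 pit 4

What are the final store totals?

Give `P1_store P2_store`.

Answer: 1 3

Derivation:
Move 1: P2 pit4 -> P1=[4,3,2,4,3,5](0) P2=[2,2,3,5,0,6](1)
Move 2: P2 pit3 -> P1=[5,4,2,4,3,5](0) P2=[2,2,3,0,1,7](2)
Move 3: P1 pit4 -> P1=[5,4,2,4,0,6](1) P2=[3,2,3,0,1,7](2)
Move 4: P2 pit2 -> P1=[5,4,2,4,0,6](1) P2=[3,2,0,1,2,8](2)
Move 5: P2 pit4 -> P1=[5,4,2,4,0,6](1) P2=[3,2,0,1,0,9](3)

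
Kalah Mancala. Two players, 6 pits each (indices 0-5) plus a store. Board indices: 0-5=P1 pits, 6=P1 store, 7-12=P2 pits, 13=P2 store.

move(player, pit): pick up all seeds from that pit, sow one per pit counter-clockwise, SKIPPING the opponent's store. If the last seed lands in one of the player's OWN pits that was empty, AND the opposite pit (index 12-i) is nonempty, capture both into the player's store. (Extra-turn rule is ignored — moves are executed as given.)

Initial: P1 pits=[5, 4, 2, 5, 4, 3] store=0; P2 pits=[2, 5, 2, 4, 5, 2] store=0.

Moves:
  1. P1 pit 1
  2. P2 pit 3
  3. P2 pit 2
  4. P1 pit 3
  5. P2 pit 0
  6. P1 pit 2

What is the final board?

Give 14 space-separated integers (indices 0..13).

Answer: 6 0 0 1 7 6 1 0 7 2 2 7 3 1

Derivation:
Move 1: P1 pit1 -> P1=[5,0,3,6,5,4](0) P2=[2,5,2,4,5,2](0)
Move 2: P2 pit3 -> P1=[6,0,3,6,5,4](0) P2=[2,5,2,0,6,3](1)
Move 3: P2 pit2 -> P1=[6,0,3,6,5,4](0) P2=[2,5,0,1,7,3](1)
Move 4: P1 pit3 -> P1=[6,0,3,0,6,5](1) P2=[3,6,1,1,7,3](1)
Move 5: P2 pit0 -> P1=[6,0,3,0,6,5](1) P2=[0,7,2,2,7,3](1)
Move 6: P1 pit2 -> P1=[6,0,0,1,7,6](1) P2=[0,7,2,2,7,3](1)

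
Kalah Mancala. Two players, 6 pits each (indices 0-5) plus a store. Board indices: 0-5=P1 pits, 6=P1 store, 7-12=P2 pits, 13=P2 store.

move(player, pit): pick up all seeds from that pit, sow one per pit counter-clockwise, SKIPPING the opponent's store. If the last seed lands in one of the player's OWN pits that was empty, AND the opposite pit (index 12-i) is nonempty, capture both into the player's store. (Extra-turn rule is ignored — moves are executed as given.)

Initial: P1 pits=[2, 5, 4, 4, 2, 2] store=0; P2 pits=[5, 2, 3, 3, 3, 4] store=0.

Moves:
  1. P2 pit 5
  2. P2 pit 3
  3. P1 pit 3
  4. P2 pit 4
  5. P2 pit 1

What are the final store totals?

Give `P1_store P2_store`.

Move 1: P2 pit5 -> P1=[3,6,5,4,2,2](0) P2=[5,2,3,3,3,0](1)
Move 2: P2 pit3 -> P1=[3,6,5,4,2,2](0) P2=[5,2,3,0,4,1](2)
Move 3: P1 pit3 -> P1=[3,6,5,0,3,3](1) P2=[6,2,3,0,4,1](2)
Move 4: P2 pit4 -> P1=[4,7,5,0,3,3](1) P2=[6,2,3,0,0,2](3)
Move 5: P2 pit1 -> P1=[4,7,0,0,3,3](1) P2=[6,0,4,0,0,2](9)

Answer: 1 9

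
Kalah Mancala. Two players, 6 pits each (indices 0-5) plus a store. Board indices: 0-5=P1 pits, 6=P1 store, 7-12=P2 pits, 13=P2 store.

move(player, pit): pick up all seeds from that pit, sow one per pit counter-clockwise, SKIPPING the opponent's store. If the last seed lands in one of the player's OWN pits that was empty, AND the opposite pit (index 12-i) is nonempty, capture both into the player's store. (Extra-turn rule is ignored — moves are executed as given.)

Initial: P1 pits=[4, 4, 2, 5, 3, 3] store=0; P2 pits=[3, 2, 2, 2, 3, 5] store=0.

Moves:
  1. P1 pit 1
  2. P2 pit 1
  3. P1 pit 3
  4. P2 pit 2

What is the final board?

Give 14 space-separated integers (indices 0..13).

Move 1: P1 pit1 -> P1=[4,0,3,6,4,4](0) P2=[3,2,2,2,3,5](0)
Move 2: P2 pit1 -> P1=[4,0,3,6,4,4](0) P2=[3,0,3,3,3,5](0)
Move 3: P1 pit3 -> P1=[4,0,3,0,5,5](1) P2=[4,1,4,3,3,5](0)
Move 4: P2 pit2 -> P1=[4,0,3,0,5,5](1) P2=[4,1,0,4,4,6](1)

Answer: 4 0 3 0 5 5 1 4 1 0 4 4 6 1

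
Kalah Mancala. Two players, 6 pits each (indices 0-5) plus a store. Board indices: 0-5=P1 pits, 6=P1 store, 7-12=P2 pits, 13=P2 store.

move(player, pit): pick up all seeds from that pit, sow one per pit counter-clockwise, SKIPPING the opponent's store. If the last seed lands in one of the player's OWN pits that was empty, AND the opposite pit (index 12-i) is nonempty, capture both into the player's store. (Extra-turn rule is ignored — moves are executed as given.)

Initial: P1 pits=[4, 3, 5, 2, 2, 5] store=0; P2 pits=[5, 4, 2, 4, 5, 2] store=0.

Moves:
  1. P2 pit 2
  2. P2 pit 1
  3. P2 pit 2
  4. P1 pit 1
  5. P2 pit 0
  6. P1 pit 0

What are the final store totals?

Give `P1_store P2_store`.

Move 1: P2 pit2 -> P1=[4,3,5,2,2,5](0) P2=[5,4,0,5,6,2](0)
Move 2: P2 pit1 -> P1=[4,3,5,2,2,5](0) P2=[5,0,1,6,7,3](0)
Move 3: P2 pit2 -> P1=[4,3,5,2,2,5](0) P2=[5,0,0,7,7,3](0)
Move 4: P1 pit1 -> P1=[4,0,6,3,3,5](0) P2=[5,0,0,7,7,3](0)
Move 5: P2 pit0 -> P1=[4,0,6,3,3,5](0) P2=[0,1,1,8,8,4](0)
Move 6: P1 pit0 -> P1=[0,1,7,4,4,5](0) P2=[0,1,1,8,8,4](0)

Answer: 0 0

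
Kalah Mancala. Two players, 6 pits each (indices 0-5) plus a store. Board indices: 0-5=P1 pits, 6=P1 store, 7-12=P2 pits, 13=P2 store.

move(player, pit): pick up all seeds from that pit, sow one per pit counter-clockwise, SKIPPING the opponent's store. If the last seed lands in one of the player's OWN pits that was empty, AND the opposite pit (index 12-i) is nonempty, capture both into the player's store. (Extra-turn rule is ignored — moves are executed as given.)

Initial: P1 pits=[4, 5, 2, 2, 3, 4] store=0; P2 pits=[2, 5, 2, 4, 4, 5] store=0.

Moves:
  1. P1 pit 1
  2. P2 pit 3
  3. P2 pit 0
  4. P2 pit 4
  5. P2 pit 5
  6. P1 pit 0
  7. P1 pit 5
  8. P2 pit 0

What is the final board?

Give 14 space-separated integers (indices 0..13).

Move 1: P1 pit1 -> P1=[4,0,3,3,4,5](1) P2=[2,5,2,4,4,5](0)
Move 2: P2 pit3 -> P1=[5,0,3,3,4,5](1) P2=[2,5,2,0,5,6](1)
Move 3: P2 pit0 -> P1=[5,0,3,3,4,5](1) P2=[0,6,3,0,5,6](1)
Move 4: P2 pit4 -> P1=[6,1,4,3,4,5](1) P2=[0,6,3,0,0,7](2)
Move 5: P2 pit5 -> P1=[7,2,5,4,5,6](1) P2=[0,6,3,0,0,0](3)
Move 6: P1 pit0 -> P1=[0,3,6,5,6,7](2) P2=[1,6,3,0,0,0](3)
Move 7: P1 pit5 -> P1=[0,3,6,5,6,0](3) P2=[2,7,4,1,1,1](3)
Move 8: P2 pit0 -> P1=[0,3,6,5,6,0](3) P2=[0,8,5,1,1,1](3)

Answer: 0 3 6 5 6 0 3 0 8 5 1 1 1 3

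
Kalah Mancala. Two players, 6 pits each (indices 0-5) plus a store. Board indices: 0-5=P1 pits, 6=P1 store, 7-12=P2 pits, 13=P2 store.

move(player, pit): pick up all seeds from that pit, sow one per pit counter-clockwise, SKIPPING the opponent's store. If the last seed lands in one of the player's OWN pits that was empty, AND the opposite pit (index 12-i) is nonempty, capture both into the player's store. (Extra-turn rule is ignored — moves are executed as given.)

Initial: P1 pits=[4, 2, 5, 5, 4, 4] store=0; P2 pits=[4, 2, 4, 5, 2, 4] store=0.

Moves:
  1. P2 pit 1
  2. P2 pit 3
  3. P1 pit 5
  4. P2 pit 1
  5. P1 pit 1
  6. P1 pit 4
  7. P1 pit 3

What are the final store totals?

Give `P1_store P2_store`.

Answer: 3 1

Derivation:
Move 1: P2 pit1 -> P1=[4,2,5,5,4,4](0) P2=[4,0,5,6,2,4](0)
Move 2: P2 pit3 -> P1=[5,3,6,5,4,4](0) P2=[4,0,5,0,3,5](1)
Move 3: P1 pit5 -> P1=[5,3,6,5,4,0](1) P2=[5,1,6,0,3,5](1)
Move 4: P2 pit1 -> P1=[5,3,6,5,4,0](1) P2=[5,0,7,0,3,5](1)
Move 5: P1 pit1 -> P1=[5,0,7,6,5,0](1) P2=[5,0,7,0,3,5](1)
Move 6: P1 pit4 -> P1=[5,0,7,6,0,1](2) P2=[6,1,8,0,3,5](1)
Move 7: P1 pit3 -> P1=[5,0,7,0,1,2](3) P2=[7,2,9,0,3,5](1)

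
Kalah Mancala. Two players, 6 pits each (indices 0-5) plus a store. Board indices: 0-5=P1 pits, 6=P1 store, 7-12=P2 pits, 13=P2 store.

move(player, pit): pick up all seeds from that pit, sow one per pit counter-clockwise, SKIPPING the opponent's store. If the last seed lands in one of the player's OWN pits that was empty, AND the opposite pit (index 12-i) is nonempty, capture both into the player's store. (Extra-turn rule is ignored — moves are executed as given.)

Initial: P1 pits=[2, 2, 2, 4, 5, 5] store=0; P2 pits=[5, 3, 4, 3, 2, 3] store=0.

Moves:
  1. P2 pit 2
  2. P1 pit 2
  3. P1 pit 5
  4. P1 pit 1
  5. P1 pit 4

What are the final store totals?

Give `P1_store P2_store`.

Answer: 2 1

Derivation:
Move 1: P2 pit2 -> P1=[2,2,2,4,5,5](0) P2=[5,3,0,4,3,4](1)
Move 2: P1 pit2 -> P1=[2,2,0,5,6,5](0) P2=[5,3,0,4,3,4](1)
Move 3: P1 pit5 -> P1=[2,2,0,5,6,0](1) P2=[6,4,1,5,3,4](1)
Move 4: P1 pit1 -> P1=[2,0,1,6,6,0](1) P2=[6,4,1,5,3,4](1)
Move 5: P1 pit4 -> P1=[2,0,1,6,0,1](2) P2=[7,5,2,6,3,4](1)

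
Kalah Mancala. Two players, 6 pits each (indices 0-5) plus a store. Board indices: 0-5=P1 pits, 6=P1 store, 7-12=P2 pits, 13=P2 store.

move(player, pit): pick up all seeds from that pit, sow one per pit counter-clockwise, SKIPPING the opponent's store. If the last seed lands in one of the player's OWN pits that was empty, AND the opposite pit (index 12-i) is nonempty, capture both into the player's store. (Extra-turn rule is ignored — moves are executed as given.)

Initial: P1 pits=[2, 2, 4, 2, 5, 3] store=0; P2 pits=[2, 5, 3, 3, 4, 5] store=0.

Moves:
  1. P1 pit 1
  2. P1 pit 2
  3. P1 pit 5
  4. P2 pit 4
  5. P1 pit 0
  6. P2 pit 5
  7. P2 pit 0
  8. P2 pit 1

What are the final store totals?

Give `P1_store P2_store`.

Move 1: P1 pit1 -> P1=[2,0,5,3,5,3](0) P2=[2,5,3,3,4,5](0)
Move 2: P1 pit2 -> P1=[2,0,0,4,6,4](1) P2=[3,5,3,3,4,5](0)
Move 3: P1 pit5 -> P1=[2,0,0,4,6,0](2) P2=[4,6,4,3,4,5](0)
Move 4: P2 pit4 -> P1=[3,1,0,4,6,0](2) P2=[4,6,4,3,0,6](1)
Move 5: P1 pit0 -> P1=[0,2,1,5,6,0](2) P2=[4,6,4,3,0,6](1)
Move 6: P2 pit5 -> P1=[1,3,2,6,7,0](2) P2=[4,6,4,3,0,0](2)
Move 7: P2 pit0 -> P1=[1,0,2,6,7,0](2) P2=[0,7,5,4,0,0](6)
Move 8: P2 pit1 -> P1=[2,1,2,6,7,0](2) P2=[0,0,6,5,1,1](7)

Answer: 2 7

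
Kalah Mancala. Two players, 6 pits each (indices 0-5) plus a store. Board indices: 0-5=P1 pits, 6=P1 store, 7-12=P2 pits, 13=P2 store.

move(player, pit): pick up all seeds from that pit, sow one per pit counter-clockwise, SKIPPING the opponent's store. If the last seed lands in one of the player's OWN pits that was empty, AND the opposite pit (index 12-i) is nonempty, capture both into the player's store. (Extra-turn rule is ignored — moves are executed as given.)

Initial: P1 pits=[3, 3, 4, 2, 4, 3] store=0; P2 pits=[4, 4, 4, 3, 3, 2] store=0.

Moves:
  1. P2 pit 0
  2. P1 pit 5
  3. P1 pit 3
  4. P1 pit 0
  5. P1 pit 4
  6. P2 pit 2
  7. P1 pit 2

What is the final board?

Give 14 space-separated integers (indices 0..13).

Move 1: P2 pit0 -> P1=[3,3,4,2,4,3](0) P2=[0,5,5,4,4,2](0)
Move 2: P1 pit5 -> P1=[3,3,4,2,4,0](1) P2=[1,6,5,4,4,2](0)
Move 3: P1 pit3 -> P1=[3,3,4,0,5,0](3) P2=[0,6,5,4,4,2](0)
Move 4: P1 pit0 -> P1=[0,4,5,0,5,0](9) P2=[0,6,0,4,4,2](0)
Move 5: P1 pit4 -> P1=[0,4,5,0,0,1](10) P2=[1,7,1,4,4,2](0)
Move 6: P2 pit2 -> P1=[0,4,5,0,0,1](10) P2=[1,7,0,5,4,2](0)
Move 7: P1 pit2 -> P1=[0,4,0,1,1,2](11) P2=[2,7,0,5,4,2](0)

Answer: 0 4 0 1 1 2 11 2 7 0 5 4 2 0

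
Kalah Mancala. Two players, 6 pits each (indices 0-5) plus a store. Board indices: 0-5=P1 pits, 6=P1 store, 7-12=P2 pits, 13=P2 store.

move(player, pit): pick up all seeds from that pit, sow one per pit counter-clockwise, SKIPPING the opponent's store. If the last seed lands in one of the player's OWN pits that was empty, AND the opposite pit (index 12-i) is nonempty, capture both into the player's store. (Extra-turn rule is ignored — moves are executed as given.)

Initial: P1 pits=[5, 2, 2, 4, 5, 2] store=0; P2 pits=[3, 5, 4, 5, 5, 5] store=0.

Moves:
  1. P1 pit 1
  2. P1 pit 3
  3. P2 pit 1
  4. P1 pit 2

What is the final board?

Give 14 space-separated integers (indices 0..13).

Answer: 6 0 0 1 7 4 1 4 0 5 6 6 6 1

Derivation:
Move 1: P1 pit1 -> P1=[5,0,3,5,5,2](0) P2=[3,5,4,5,5,5](0)
Move 2: P1 pit3 -> P1=[5,0,3,0,6,3](1) P2=[4,6,4,5,5,5](0)
Move 3: P2 pit1 -> P1=[6,0,3,0,6,3](1) P2=[4,0,5,6,6,6](1)
Move 4: P1 pit2 -> P1=[6,0,0,1,7,4](1) P2=[4,0,5,6,6,6](1)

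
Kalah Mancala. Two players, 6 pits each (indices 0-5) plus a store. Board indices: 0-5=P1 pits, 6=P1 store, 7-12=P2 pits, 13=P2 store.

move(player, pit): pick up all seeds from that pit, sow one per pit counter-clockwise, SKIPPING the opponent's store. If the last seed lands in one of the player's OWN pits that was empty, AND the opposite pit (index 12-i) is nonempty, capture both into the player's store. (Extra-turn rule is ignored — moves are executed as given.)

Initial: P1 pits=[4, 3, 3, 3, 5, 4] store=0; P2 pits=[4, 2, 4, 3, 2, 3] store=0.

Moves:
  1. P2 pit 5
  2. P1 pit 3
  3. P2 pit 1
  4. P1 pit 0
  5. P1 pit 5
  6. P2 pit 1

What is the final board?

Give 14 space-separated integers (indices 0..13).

Move 1: P2 pit5 -> P1=[5,4,3,3,5,4](0) P2=[4,2,4,3,2,0](1)
Move 2: P1 pit3 -> P1=[5,4,3,0,6,5](1) P2=[4,2,4,3,2,0](1)
Move 3: P2 pit1 -> P1=[5,4,3,0,6,5](1) P2=[4,0,5,4,2,0](1)
Move 4: P1 pit0 -> P1=[0,5,4,1,7,6](1) P2=[4,0,5,4,2,0](1)
Move 5: P1 pit5 -> P1=[0,5,4,1,7,0](2) P2=[5,1,6,5,3,0](1)
Move 6: P2 pit1 -> P1=[0,5,4,1,7,0](2) P2=[5,0,7,5,3,0](1)

Answer: 0 5 4 1 7 0 2 5 0 7 5 3 0 1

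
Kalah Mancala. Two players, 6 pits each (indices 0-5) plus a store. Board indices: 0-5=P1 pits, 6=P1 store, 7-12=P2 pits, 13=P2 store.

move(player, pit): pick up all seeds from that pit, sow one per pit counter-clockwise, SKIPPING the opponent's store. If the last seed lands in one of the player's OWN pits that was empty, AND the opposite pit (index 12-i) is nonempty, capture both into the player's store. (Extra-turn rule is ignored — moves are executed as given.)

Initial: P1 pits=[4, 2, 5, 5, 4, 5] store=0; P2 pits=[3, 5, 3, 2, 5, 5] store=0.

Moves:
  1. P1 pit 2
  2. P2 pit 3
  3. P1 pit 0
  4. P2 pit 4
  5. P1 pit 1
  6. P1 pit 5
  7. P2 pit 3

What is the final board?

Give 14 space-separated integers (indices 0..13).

Move 1: P1 pit2 -> P1=[4,2,0,6,5,6](1) P2=[4,5,3,2,5,5](0)
Move 2: P2 pit3 -> P1=[4,2,0,6,5,6](1) P2=[4,5,3,0,6,6](0)
Move 3: P1 pit0 -> P1=[0,3,1,7,6,6](1) P2=[4,5,3,0,6,6](0)
Move 4: P2 pit4 -> P1=[1,4,2,8,6,6](1) P2=[4,5,3,0,0,7](1)
Move 5: P1 pit1 -> P1=[1,0,3,9,7,7](1) P2=[4,5,3,0,0,7](1)
Move 6: P1 pit5 -> P1=[1,0,3,9,7,0](2) P2=[5,6,4,1,1,8](1)
Move 7: P2 pit3 -> P1=[1,0,3,9,7,0](2) P2=[5,6,4,0,2,8](1)

Answer: 1 0 3 9 7 0 2 5 6 4 0 2 8 1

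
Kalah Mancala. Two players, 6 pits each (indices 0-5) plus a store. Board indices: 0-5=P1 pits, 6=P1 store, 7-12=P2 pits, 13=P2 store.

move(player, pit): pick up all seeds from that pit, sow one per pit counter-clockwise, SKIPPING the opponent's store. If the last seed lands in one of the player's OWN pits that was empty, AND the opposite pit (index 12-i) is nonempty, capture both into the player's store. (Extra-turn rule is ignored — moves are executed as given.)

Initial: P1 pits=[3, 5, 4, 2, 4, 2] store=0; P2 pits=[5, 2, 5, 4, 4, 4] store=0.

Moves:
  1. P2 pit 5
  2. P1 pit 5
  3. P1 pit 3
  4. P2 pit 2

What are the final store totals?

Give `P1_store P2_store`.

Move 1: P2 pit5 -> P1=[4,6,5,2,4,2](0) P2=[5,2,5,4,4,0](1)
Move 2: P1 pit5 -> P1=[4,6,5,2,4,0](1) P2=[6,2,5,4,4,0](1)
Move 3: P1 pit3 -> P1=[4,6,5,0,5,0](8) P2=[0,2,5,4,4,0](1)
Move 4: P2 pit2 -> P1=[5,6,5,0,5,0](8) P2=[0,2,0,5,5,1](2)

Answer: 8 2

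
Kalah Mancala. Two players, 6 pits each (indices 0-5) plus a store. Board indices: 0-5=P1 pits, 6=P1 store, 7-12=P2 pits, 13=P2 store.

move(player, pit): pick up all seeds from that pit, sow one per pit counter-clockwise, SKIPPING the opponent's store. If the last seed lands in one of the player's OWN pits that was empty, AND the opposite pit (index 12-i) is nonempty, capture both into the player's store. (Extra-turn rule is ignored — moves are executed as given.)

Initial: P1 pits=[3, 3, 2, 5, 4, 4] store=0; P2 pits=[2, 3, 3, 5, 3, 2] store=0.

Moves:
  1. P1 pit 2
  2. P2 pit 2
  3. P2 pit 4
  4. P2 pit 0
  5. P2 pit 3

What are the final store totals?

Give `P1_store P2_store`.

Answer: 0 9

Derivation:
Move 1: P1 pit2 -> P1=[3,3,0,6,5,4](0) P2=[2,3,3,5,3,2](0)
Move 2: P2 pit2 -> P1=[3,3,0,6,5,4](0) P2=[2,3,0,6,4,3](0)
Move 3: P2 pit4 -> P1=[4,4,0,6,5,4](0) P2=[2,3,0,6,0,4](1)
Move 4: P2 pit0 -> P1=[4,4,0,0,5,4](0) P2=[0,4,0,6,0,4](8)
Move 5: P2 pit3 -> P1=[5,5,1,0,5,4](0) P2=[0,4,0,0,1,5](9)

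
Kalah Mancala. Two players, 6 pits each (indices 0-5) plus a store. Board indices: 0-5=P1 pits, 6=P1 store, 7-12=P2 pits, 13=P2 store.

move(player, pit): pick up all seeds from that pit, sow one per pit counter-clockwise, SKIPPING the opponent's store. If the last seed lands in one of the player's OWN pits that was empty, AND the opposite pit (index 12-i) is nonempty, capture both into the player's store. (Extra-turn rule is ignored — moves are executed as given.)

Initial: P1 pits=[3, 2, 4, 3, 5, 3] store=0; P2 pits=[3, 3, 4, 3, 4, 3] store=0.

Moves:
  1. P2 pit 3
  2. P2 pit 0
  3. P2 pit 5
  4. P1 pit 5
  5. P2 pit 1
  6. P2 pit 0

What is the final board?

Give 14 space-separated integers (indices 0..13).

Answer: 4 3 1 3 0 0 1 0 0 6 1 6 1 14

Derivation:
Move 1: P2 pit3 -> P1=[3,2,4,3,5,3](0) P2=[3,3,4,0,5,4](1)
Move 2: P2 pit0 -> P1=[3,2,0,3,5,3](0) P2=[0,4,5,0,5,4](6)
Move 3: P2 pit5 -> P1=[4,3,1,3,5,3](0) P2=[0,4,5,0,5,0](7)
Move 4: P1 pit5 -> P1=[4,3,1,3,5,0](1) P2=[1,5,5,0,5,0](7)
Move 5: P2 pit1 -> P1=[4,3,1,3,5,0](1) P2=[1,0,6,1,6,1](8)
Move 6: P2 pit0 -> P1=[4,3,1,3,0,0](1) P2=[0,0,6,1,6,1](14)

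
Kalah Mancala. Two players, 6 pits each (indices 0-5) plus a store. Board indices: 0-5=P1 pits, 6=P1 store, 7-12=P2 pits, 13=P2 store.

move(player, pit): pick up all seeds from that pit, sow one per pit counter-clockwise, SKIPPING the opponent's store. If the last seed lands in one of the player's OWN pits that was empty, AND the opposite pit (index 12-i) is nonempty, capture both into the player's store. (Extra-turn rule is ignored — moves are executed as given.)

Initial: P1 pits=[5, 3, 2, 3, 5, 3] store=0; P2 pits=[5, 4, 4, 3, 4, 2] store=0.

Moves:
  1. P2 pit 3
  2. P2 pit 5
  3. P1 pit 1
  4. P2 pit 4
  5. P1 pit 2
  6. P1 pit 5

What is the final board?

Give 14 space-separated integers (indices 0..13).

Answer: 7 1 0 5 7 0 2 6 5 5 1 0 1 3

Derivation:
Move 1: P2 pit3 -> P1=[5,3,2,3,5,3](0) P2=[5,4,4,0,5,3](1)
Move 2: P2 pit5 -> P1=[6,4,2,3,5,3](0) P2=[5,4,4,0,5,0](2)
Move 3: P1 pit1 -> P1=[6,0,3,4,6,4](0) P2=[5,4,4,0,5,0](2)
Move 4: P2 pit4 -> P1=[7,1,4,4,6,4](0) P2=[5,4,4,0,0,1](3)
Move 5: P1 pit2 -> P1=[7,1,0,5,7,5](1) P2=[5,4,4,0,0,1](3)
Move 6: P1 pit5 -> P1=[7,1,0,5,7,0](2) P2=[6,5,5,1,0,1](3)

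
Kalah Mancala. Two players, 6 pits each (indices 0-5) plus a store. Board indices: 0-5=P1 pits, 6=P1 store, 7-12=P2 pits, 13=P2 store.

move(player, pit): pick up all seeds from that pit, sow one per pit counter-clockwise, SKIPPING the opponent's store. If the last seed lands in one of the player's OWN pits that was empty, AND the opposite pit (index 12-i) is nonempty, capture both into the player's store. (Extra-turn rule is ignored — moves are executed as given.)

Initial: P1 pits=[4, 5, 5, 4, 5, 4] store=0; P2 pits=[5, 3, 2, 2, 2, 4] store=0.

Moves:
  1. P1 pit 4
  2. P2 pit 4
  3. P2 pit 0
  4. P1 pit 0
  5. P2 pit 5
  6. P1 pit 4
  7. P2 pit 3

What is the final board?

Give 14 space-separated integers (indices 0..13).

Answer: 1 7 7 6 0 6 7 0 0 4 0 2 1 4

Derivation:
Move 1: P1 pit4 -> P1=[4,5,5,4,0,5](1) P2=[6,4,3,2,2,4](0)
Move 2: P2 pit4 -> P1=[4,5,5,4,0,5](1) P2=[6,4,3,2,0,5](1)
Move 3: P2 pit0 -> P1=[4,5,5,4,0,5](1) P2=[0,5,4,3,1,6](2)
Move 4: P1 pit0 -> P1=[0,6,6,5,0,5](7) P2=[0,0,4,3,1,6](2)
Move 5: P2 pit5 -> P1=[1,7,7,6,1,5](7) P2=[0,0,4,3,1,0](3)
Move 6: P1 pit4 -> P1=[1,7,7,6,0,6](7) P2=[0,0,4,3,1,0](3)
Move 7: P2 pit3 -> P1=[1,7,7,6,0,6](7) P2=[0,0,4,0,2,1](4)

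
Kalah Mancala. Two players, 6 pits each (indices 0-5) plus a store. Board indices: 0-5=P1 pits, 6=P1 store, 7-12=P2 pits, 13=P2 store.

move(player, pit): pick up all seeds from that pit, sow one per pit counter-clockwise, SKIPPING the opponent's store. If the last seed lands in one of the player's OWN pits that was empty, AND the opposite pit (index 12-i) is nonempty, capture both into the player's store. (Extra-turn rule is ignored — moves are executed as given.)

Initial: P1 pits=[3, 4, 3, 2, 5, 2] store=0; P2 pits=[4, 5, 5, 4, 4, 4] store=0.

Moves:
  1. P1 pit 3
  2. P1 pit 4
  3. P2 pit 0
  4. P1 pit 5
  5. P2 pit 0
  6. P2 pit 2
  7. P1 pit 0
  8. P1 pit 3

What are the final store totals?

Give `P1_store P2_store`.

Move 1: P1 pit3 -> P1=[3,4,3,0,6,3](0) P2=[4,5,5,4,4,4](0)
Move 2: P1 pit4 -> P1=[3,4,3,0,0,4](1) P2=[5,6,6,5,4,4](0)
Move 3: P2 pit0 -> P1=[3,4,3,0,0,4](1) P2=[0,7,7,6,5,5](0)
Move 4: P1 pit5 -> P1=[3,4,3,0,0,0](2) P2=[1,8,8,6,5,5](0)
Move 5: P2 pit0 -> P1=[3,4,3,0,0,0](2) P2=[0,9,8,6,5,5](0)
Move 6: P2 pit2 -> P1=[4,5,4,1,0,0](2) P2=[0,9,0,7,6,6](1)
Move 7: P1 pit0 -> P1=[0,6,5,2,0,0](12) P2=[0,0,0,7,6,6](1)
Move 8: P1 pit3 -> P1=[0,6,5,0,1,1](12) P2=[0,0,0,7,6,6](1)

Answer: 12 1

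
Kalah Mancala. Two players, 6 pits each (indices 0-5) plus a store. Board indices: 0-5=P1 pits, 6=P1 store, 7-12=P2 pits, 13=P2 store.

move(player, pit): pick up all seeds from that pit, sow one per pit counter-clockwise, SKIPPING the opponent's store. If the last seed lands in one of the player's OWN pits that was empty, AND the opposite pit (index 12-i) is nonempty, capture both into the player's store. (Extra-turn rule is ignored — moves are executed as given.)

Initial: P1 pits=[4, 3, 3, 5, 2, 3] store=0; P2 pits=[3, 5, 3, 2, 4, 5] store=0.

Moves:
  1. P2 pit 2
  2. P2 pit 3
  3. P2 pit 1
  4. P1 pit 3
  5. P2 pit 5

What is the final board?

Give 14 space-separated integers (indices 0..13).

Move 1: P2 pit2 -> P1=[4,3,3,5,2,3](0) P2=[3,5,0,3,5,6](0)
Move 2: P2 pit3 -> P1=[4,3,3,5,2,3](0) P2=[3,5,0,0,6,7](1)
Move 3: P2 pit1 -> P1=[4,3,3,5,2,3](0) P2=[3,0,1,1,7,8](2)
Move 4: P1 pit3 -> P1=[4,3,3,0,3,4](1) P2=[4,1,1,1,7,8](2)
Move 5: P2 pit5 -> P1=[5,4,4,1,4,5](1) P2=[5,1,1,1,7,0](3)

Answer: 5 4 4 1 4 5 1 5 1 1 1 7 0 3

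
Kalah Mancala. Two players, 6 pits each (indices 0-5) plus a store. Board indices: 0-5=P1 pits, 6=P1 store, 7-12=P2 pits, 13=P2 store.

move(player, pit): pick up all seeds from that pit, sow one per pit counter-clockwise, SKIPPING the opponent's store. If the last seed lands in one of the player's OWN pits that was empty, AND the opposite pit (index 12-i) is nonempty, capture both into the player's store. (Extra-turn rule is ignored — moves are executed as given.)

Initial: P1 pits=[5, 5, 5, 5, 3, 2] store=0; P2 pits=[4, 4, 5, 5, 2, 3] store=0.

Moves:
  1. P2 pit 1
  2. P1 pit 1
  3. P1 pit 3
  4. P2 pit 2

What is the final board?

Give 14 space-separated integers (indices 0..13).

Move 1: P2 pit1 -> P1=[5,5,5,5,3,2](0) P2=[4,0,6,6,3,4](0)
Move 2: P1 pit1 -> P1=[5,0,6,6,4,3](1) P2=[4,0,6,6,3,4](0)
Move 3: P1 pit3 -> P1=[5,0,6,0,5,4](2) P2=[5,1,7,6,3,4](0)
Move 4: P2 pit2 -> P1=[6,1,7,0,5,4](2) P2=[5,1,0,7,4,5](1)

Answer: 6 1 7 0 5 4 2 5 1 0 7 4 5 1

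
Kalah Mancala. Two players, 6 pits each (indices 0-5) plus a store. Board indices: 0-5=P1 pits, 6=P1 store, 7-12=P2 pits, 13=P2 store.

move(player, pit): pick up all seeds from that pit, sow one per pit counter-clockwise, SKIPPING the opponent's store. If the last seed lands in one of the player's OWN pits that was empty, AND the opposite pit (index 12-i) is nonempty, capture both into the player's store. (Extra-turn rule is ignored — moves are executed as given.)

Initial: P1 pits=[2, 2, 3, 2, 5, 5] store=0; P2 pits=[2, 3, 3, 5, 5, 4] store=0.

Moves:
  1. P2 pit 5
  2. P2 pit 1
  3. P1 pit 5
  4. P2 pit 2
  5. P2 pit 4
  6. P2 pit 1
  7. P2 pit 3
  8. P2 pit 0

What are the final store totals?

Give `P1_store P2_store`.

Answer: 1 15

Derivation:
Move 1: P2 pit5 -> P1=[3,3,4,2,5,5](0) P2=[2,3,3,5,5,0](1)
Move 2: P2 pit1 -> P1=[3,3,4,2,5,5](0) P2=[2,0,4,6,6,0](1)
Move 3: P1 pit5 -> P1=[3,3,4,2,5,0](1) P2=[3,1,5,7,6,0](1)
Move 4: P2 pit2 -> P1=[4,3,4,2,5,0](1) P2=[3,1,0,8,7,1](2)
Move 5: P2 pit4 -> P1=[5,4,5,3,6,0](1) P2=[3,1,0,8,0,2](3)
Move 6: P2 pit1 -> P1=[5,4,5,0,6,0](1) P2=[3,0,0,8,0,2](7)
Move 7: P2 pit3 -> P1=[6,5,6,1,7,0](1) P2=[3,0,0,0,1,3](8)
Move 8: P2 pit0 -> P1=[6,5,0,1,7,0](1) P2=[0,1,1,0,1,3](15)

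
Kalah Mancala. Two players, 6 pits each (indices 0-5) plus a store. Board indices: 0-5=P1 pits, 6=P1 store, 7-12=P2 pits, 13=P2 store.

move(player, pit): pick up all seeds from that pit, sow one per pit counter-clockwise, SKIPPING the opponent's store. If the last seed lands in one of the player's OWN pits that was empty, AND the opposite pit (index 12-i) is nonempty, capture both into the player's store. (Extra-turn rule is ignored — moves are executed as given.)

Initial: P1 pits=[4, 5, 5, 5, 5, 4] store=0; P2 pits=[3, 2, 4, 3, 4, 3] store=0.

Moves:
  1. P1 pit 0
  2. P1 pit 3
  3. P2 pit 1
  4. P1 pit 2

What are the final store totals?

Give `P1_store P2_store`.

Answer: 2 0

Derivation:
Move 1: P1 pit0 -> P1=[0,6,6,6,6,4](0) P2=[3,2,4,3,4,3](0)
Move 2: P1 pit3 -> P1=[0,6,6,0,7,5](1) P2=[4,3,5,3,4,3](0)
Move 3: P2 pit1 -> P1=[0,6,6,0,7,5](1) P2=[4,0,6,4,5,3](0)
Move 4: P1 pit2 -> P1=[0,6,0,1,8,6](2) P2=[5,1,6,4,5,3](0)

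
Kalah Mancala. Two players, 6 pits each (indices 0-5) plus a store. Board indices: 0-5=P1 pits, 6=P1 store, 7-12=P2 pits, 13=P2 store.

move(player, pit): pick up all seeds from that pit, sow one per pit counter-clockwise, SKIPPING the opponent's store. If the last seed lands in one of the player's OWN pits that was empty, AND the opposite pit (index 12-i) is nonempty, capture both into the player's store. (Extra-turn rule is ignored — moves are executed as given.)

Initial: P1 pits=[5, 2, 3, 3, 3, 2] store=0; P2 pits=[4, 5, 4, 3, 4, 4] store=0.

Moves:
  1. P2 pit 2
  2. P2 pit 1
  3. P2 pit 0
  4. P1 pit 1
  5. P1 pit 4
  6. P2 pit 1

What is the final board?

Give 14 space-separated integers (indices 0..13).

Answer: 5 0 4 4 0 3 1 1 0 3 6 7 6 2

Derivation:
Move 1: P2 pit2 -> P1=[5,2,3,3,3,2](0) P2=[4,5,0,4,5,5](1)
Move 2: P2 pit1 -> P1=[5,2,3,3,3,2](0) P2=[4,0,1,5,6,6](2)
Move 3: P2 pit0 -> P1=[5,2,3,3,3,2](0) P2=[0,1,2,6,7,6](2)
Move 4: P1 pit1 -> P1=[5,0,4,4,3,2](0) P2=[0,1,2,6,7,6](2)
Move 5: P1 pit4 -> P1=[5,0,4,4,0,3](1) P2=[1,1,2,6,7,6](2)
Move 6: P2 pit1 -> P1=[5,0,4,4,0,3](1) P2=[1,0,3,6,7,6](2)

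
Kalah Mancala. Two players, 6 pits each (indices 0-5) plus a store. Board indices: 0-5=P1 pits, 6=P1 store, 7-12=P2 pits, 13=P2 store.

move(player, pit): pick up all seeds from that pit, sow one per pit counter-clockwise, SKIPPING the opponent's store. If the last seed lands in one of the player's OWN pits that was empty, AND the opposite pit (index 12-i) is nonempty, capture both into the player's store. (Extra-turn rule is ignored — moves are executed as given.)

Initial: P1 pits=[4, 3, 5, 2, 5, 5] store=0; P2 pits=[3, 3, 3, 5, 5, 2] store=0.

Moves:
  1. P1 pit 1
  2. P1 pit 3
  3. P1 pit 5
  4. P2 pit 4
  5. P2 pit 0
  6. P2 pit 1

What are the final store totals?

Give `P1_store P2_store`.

Answer: 2 4

Derivation:
Move 1: P1 pit1 -> P1=[4,0,6,3,6,5](0) P2=[3,3,3,5,5,2](0)
Move 2: P1 pit3 -> P1=[4,0,6,0,7,6](1) P2=[3,3,3,5,5,2](0)
Move 3: P1 pit5 -> P1=[4,0,6,0,7,0](2) P2=[4,4,4,6,6,2](0)
Move 4: P2 pit4 -> P1=[5,1,7,1,7,0](2) P2=[4,4,4,6,0,3](1)
Move 5: P2 pit0 -> P1=[5,0,7,1,7,0](2) P2=[0,5,5,7,0,3](3)
Move 6: P2 pit1 -> P1=[5,0,7,1,7,0](2) P2=[0,0,6,8,1,4](4)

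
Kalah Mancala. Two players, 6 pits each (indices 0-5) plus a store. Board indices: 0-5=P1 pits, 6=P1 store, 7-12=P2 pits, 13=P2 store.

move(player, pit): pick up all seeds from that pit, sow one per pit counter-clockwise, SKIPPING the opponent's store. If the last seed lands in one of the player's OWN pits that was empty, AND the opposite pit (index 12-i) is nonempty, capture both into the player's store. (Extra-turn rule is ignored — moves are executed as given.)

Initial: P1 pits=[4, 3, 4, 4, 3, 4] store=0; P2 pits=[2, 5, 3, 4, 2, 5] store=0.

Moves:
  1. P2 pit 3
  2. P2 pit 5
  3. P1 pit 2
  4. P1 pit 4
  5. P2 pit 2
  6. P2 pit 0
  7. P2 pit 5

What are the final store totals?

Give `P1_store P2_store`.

Move 1: P2 pit3 -> P1=[5,3,4,4,3,4](0) P2=[2,5,3,0,3,6](1)
Move 2: P2 pit5 -> P1=[6,4,5,5,4,4](0) P2=[2,5,3,0,3,0](2)
Move 3: P1 pit2 -> P1=[6,4,0,6,5,5](1) P2=[3,5,3,0,3,0](2)
Move 4: P1 pit4 -> P1=[6,4,0,6,0,6](2) P2=[4,6,4,0,3,0](2)
Move 5: P2 pit2 -> P1=[6,4,0,6,0,6](2) P2=[4,6,0,1,4,1](3)
Move 6: P2 pit0 -> P1=[6,4,0,6,0,6](2) P2=[0,7,1,2,5,1](3)
Move 7: P2 pit5 -> P1=[6,4,0,6,0,6](2) P2=[0,7,1,2,5,0](4)

Answer: 2 4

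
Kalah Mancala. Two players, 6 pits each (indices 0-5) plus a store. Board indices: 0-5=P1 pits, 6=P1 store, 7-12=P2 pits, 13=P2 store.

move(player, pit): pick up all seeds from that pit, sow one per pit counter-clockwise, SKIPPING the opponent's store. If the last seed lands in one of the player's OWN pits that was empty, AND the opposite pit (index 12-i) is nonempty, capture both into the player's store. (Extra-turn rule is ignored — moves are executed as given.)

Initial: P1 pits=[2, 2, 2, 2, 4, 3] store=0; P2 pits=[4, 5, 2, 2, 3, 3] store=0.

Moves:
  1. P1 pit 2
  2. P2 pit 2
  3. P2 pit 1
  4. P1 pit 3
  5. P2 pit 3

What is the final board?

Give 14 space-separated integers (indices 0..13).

Move 1: P1 pit2 -> P1=[2,2,0,3,5,3](0) P2=[4,5,2,2,3,3](0)
Move 2: P2 pit2 -> P1=[2,2,0,3,5,3](0) P2=[4,5,0,3,4,3](0)
Move 3: P2 pit1 -> P1=[2,2,0,3,5,3](0) P2=[4,0,1,4,5,4](1)
Move 4: P1 pit3 -> P1=[2,2,0,0,6,4](1) P2=[4,0,1,4,5,4](1)
Move 5: P2 pit3 -> P1=[3,2,0,0,6,4](1) P2=[4,0,1,0,6,5](2)

Answer: 3 2 0 0 6 4 1 4 0 1 0 6 5 2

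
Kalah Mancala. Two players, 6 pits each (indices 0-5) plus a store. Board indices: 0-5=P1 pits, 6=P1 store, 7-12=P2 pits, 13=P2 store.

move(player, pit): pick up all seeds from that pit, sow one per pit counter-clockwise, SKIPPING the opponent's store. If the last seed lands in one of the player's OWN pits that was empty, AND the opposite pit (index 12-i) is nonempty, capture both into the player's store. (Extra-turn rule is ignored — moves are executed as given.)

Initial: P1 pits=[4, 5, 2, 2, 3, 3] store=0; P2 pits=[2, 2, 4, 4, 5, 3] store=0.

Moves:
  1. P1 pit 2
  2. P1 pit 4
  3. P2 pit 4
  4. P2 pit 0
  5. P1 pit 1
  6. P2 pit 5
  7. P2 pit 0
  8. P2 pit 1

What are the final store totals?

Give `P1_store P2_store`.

Move 1: P1 pit2 -> P1=[4,5,0,3,4,3](0) P2=[2,2,4,4,5,3](0)
Move 2: P1 pit4 -> P1=[4,5,0,3,0,4](1) P2=[3,3,4,4,5,3](0)
Move 3: P2 pit4 -> P1=[5,6,1,3,0,4](1) P2=[3,3,4,4,0,4](1)
Move 4: P2 pit0 -> P1=[5,6,1,3,0,4](1) P2=[0,4,5,5,0,4](1)
Move 5: P1 pit1 -> P1=[5,0,2,4,1,5](2) P2=[1,4,5,5,0,4](1)
Move 6: P2 pit5 -> P1=[6,1,3,4,1,5](2) P2=[1,4,5,5,0,0](2)
Move 7: P2 pit0 -> P1=[6,1,3,4,1,5](2) P2=[0,5,5,5,0,0](2)
Move 8: P2 pit1 -> P1=[6,1,3,4,1,5](2) P2=[0,0,6,6,1,1](3)

Answer: 2 3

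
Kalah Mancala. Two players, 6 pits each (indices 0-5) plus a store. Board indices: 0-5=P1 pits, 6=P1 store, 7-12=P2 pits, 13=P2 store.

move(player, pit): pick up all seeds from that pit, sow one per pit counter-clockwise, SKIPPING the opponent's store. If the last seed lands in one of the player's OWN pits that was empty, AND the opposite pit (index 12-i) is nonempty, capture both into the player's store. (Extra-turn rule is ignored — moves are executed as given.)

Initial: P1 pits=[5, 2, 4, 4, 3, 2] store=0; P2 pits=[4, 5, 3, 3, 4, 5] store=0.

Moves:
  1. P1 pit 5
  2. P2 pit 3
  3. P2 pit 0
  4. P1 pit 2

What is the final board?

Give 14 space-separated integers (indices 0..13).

Move 1: P1 pit5 -> P1=[5,2,4,4,3,0](1) P2=[5,5,3,3,4,5](0)
Move 2: P2 pit3 -> P1=[5,2,4,4,3,0](1) P2=[5,5,3,0,5,6](1)
Move 3: P2 pit0 -> P1=[5,2,4,4,3,0](1) P2=[0,6,4,1,6,7](1)
Move 4: P1 pit2 -> P1=[5,2,0,5,4,1](2) P2=[0,6,4,1,6,7](1)

Answer: 5 2 0 5 4 1 2 0 6 4 1 6 7 1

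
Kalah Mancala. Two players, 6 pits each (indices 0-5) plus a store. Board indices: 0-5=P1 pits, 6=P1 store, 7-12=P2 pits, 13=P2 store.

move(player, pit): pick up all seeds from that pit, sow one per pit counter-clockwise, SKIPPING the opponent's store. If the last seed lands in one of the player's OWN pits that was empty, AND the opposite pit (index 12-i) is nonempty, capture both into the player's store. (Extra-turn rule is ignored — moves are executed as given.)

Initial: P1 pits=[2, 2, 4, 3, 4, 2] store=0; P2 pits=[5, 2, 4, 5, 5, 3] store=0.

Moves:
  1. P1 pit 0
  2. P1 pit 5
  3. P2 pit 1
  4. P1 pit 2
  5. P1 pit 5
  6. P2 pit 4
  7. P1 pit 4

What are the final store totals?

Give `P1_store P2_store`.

Move 1: P1 pit0 -> P1=[0,3,5,3,4,2](0) P2=[5,2,4,5,5,3](0)
Move 2: P1 pit5 -> P1=[0,3,5,3,4,0](1) P2=[6,2,4,5,5,3](0)
Move 3: P2 pit1 -> P1=[0,3,5,3,4,0](1) P2=[6,0,5,6,5,3](0)
Move 4: P1 pit2 -> P1=[0,3,0,4,5,1](2) P2=[7,0,5,6,5,3](0)
Move 5: P1 pit5 -> P1=[0,3,0,4,5,0](3) P2=[7,0,5,6,5,3](0)
Move 6: P2 pit4 -> P1=[1,4,1,4,5,0](3) P2=[7,0,5,6,0,4](1)
Move 7: P1 pit4 -> P1=[1,4,1,4,0,1](4) P2=[8,1,6,6,0,4](1)

Answer: 4 1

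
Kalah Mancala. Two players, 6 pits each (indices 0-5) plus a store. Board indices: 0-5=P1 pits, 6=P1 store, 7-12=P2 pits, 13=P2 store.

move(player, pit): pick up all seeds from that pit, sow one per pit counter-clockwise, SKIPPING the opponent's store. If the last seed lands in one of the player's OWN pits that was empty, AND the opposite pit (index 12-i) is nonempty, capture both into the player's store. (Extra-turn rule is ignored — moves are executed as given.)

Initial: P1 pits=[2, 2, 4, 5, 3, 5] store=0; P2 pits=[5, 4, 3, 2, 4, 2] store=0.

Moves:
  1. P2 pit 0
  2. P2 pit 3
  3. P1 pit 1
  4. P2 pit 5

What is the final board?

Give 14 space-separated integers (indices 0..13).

Answer: 3 1 6 6 3 5 0 0 5 4 0 6 0 2

Derivation:
Move 1: P2 pit0 -> P1=[2,2,4,5,3,5](0) P2=[0,5,4,3,5,3](0)
Move 2: P2 pit3 -> P1=[2,2,4,5,3,5](0) P2=[0,5,4,0,6,4](1)
Move 3: P1 pit1 -> P1=[2,0,5,6,3,5](0) P2=[0,5,4,0,6,4](1)
Move 4: P2 pit5 -> P1=[3,1,6,6,3,5](0) P2=[0,5,4,0,6,0](2)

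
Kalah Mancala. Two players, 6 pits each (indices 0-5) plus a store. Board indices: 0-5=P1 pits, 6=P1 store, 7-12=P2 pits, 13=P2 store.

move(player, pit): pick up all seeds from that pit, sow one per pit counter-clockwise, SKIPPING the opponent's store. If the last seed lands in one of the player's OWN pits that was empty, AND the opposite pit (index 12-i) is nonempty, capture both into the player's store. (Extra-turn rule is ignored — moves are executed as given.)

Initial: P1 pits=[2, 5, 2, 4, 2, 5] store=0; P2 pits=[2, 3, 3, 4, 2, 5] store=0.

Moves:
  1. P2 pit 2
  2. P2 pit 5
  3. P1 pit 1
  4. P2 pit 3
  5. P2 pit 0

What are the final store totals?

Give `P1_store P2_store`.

Answer: 1 7

Derivation:
Move 1: P2 pit2 -> P1=[2,5,2,4,2,5](0) P2=[2,3,0,5,3,6](0)
Move 2: P2 pit5 -> P1=[3,6,3,5,3,5](0) P2=[2,3,0,5,3,0](1)
Move 3: P1 pit1 -> P1=[3,0,4,6,4,6](1) P2=[3,3,0,5,3,0](1)
Move 4: P2 pit3 -> P1=[4,1,4,6,4,6](1) P2=[3,3,0,0,4,1](2)
Move 5: P2 pit0 -> P1=[4,1,0,6,4,6](1) P2=[0,4,1,0,4,1](7)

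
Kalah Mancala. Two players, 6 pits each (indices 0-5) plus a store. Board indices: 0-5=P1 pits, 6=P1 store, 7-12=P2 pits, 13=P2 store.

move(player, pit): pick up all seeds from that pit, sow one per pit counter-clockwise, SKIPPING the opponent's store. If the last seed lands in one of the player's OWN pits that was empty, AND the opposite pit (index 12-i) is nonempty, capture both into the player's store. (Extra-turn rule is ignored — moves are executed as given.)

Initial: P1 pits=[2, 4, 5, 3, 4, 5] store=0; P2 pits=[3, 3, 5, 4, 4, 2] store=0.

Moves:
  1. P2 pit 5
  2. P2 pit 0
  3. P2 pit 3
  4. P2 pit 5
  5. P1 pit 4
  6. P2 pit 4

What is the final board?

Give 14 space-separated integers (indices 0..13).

Move 1: P2 pit5 -> P1=[3,4,5,3,4,5](0) P2=[3,3,5,4,4,0](1)
Move 2: P2 pit0 -> P1=[3,4,5,3,4,5](0) P2=[0,4,6,5,4,0](1)
Move 3: P2 pit3 -> P1=[4,5,5,3,4,5](0) P2=[0,4,6,0,5,1](2)
Move 4: P2 pit5 -> P1=[4,5,5,3,4,5](0) P2=[0,4,6,0,5,0](3)
Move 5: P1 pit4 -> P1=[4,5,5,3,0,6](1) P2=[1,5,6,0,5,0](3)
Move 6: P2 pit4 -> P1=[5,6,6,3,0,6](1) P2=[1,5,6,0,0,1](4)

Answer: 5 6 6 3 0 6 1 1 5 6 0 0 1 4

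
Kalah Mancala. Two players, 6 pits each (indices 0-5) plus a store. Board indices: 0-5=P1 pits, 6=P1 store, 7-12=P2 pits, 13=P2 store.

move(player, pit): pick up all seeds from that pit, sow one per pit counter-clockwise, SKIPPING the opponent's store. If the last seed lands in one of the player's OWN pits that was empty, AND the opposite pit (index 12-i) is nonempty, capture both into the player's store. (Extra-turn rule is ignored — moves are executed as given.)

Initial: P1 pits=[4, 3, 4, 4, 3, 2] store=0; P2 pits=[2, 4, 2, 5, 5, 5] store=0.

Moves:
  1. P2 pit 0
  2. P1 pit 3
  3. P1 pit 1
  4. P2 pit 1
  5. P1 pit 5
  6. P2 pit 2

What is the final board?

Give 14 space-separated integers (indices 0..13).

Move 1: P2 pit0 -> P1=[4,3,4,4,3,2](0) P2=[0,5,3,5,5,5](0)
Move 2: P1 pit3 -> P1=[4,3,4,0,4,3](1) P2=[1,5,3,5,5,5](0)
Move 3: P1 pit1 -> P1=[4,0,5,1,5,3](1) P2=[1,5,3,5,5,5](0)
Move 4: P2 pit1 -> P1=[4,0,5,1,5,3](1) P2=[1,0,4,6,6,6](1)
Move 5: P1 pit5 -> P1=[4,0,5,1,5,0](2) P2=[2,1,4,6,6,6](1)
Move 6: P2 pit2 -> P1=[4,0,5,1,5,0](2) P2=[2,1,0,7,7,7](2)

Answer: 4 0 5 1 5 0 2 2 1 0 7 7 7 2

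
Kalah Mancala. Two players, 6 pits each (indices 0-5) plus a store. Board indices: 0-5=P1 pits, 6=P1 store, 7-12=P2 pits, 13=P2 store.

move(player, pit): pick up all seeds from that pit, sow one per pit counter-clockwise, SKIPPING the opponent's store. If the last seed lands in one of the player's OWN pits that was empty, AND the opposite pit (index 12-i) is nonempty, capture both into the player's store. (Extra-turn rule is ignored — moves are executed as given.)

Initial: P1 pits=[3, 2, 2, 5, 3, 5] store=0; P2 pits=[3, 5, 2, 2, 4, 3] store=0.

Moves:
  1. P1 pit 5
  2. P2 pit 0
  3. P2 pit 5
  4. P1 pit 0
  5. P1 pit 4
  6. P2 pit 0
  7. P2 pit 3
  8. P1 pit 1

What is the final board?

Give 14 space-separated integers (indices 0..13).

Move 1: P1 pit5 -> P1=[3,2,2,5,3,0](1) P2=[4,6,3,3,4,3](0)
Move 2: P2 pit0 -> P1=[3,2,2,5,3,0](1) P2=[0,7,4,4,5,3](0)
Move 3: P2 pit5 -> P1=[4,3,2,5,3,0](1) P2=[0,7,4,4,5,0](1)
Move 4: P1 pit0 -> P1=[0,4,3,6,4,0](1) P2=[0,7,4,4,5,0](1)
Move 5: P1 pit4 -> P1=[0,4,3,6,0,1](2) P2=[1,8,4,4,5,0](1)
Move 6: P2 pit0 -> P1=[0,4,3,6,0,1](2) P2=[0,9,4,4,5,0](1)
Move 7: P2 pit3 -> P1=[1,4,3,6,0,1](2) P2=[0,9,4,0,6,1](2)
Move 8: P1 pit1 -> P1=[1,0,4,7,1,2](2) P2=[0,9,4,0,6,1](2)

Answer: 1 0 4 7 1 2 2 0 9 4 0 6 1 2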